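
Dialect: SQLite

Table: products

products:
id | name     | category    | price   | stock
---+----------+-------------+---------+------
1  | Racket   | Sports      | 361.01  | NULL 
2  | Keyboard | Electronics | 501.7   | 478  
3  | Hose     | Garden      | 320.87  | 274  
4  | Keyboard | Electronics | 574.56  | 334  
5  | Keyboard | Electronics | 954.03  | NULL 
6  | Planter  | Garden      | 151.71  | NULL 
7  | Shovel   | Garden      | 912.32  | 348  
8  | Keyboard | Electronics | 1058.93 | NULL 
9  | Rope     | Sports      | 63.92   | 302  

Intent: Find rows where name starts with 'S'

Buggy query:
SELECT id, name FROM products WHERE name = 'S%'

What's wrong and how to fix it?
Bug: '=' compares the literal string including the % character; pattern matching needs LIKE

Fix: Use LIKE for wildcard pattern matching

Corrected query:
SELECT id, name FROM products WHERE name LIKE 'S%'

Result:
id | name  
---+-------
7  | Shovel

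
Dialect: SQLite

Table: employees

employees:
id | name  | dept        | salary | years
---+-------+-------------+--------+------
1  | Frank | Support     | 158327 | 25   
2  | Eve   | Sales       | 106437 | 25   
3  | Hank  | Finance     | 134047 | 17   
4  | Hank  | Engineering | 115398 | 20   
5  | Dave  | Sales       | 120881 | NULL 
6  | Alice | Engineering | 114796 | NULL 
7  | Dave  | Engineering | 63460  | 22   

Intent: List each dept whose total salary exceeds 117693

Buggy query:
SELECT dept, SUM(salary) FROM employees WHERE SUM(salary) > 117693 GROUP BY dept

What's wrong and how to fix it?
Bug: Aggregate functions cannot appear in a WHERE clause

Fix: Use HAVING (which filters groups after aggregation) instead of WHERE

Corrected query:
SELECT dept, SUM(salary) FROM employees GROUP BY dept HAVING SUM(salary) > 117693

Result:
dept        | SUM(salary)
------------+------------
Engineering | 293654     
Finance     | 134047     
Sales       | 227318     
Support     | 158327     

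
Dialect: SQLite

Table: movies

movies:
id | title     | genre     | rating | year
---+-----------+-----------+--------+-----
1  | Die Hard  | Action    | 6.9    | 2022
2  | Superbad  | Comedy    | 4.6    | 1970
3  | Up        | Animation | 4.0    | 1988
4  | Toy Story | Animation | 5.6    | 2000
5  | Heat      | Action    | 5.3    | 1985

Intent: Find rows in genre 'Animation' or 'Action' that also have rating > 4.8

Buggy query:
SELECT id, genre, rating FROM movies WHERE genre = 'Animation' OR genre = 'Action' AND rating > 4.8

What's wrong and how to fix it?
Bug: AND binds tighter than OR, so this parses as genre = 'Animation' OR (genre = 'Action' AND rating > 4.8)

Fix: Group the OR with parentheses (or use IN), then AND the threshold

Corrected query:
SELECT id, genre, rating FROM movies WHERE (genre = 'Animation' OR genre = 'Action') AND rating > 4.8

Result:
id | genre     | rating
---+-----------+-------
1  | Action    | 6.9   
4  | Animation | 5.6   
5  | Action    | 5.3   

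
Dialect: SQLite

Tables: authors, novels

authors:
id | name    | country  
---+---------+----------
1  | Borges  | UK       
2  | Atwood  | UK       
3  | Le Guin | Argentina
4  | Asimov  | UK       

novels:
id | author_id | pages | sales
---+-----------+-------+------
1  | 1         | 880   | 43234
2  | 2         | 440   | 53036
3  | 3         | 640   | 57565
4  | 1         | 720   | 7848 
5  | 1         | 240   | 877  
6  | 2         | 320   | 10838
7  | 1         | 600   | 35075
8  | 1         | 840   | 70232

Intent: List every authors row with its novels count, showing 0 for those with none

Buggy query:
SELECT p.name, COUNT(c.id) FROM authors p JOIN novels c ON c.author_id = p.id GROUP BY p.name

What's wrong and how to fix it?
Bug: INNER JOIN drops authors rows that have no matching novels rows

Fix: Switch to LEFT JOIN to retain unmatched parent rows

Corrected query:
SELECT p.name, COUNT(c.id) FROM authors p LEFT JOIN novels c ON c.author_id = p.id GROUP BY p.name

Result:
name    | COUNT(c.id)
--------+------------
Asimov  | 0          
Atwood  | 2          
Borges  | 5          
Le Guin | 1          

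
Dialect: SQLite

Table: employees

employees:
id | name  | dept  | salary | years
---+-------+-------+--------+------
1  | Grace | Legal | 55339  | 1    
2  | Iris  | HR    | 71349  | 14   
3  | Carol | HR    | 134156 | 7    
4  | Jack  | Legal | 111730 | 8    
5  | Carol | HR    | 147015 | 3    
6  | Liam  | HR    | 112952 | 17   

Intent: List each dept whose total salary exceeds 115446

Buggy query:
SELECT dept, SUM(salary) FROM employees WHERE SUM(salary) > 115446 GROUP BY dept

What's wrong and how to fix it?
Bug: Aggregate functions cannot appear in a WHERE clause

Fix: Use HAVING (which filters groups after aggregation) instead of WHERE

Corrected query:
SELECT dept, SUM(salary) FROM employees GROUP BY dept HAVING SUM(salary) > 115446

Result:
dept  | SUM(salary)
------+------------
HR    | 465472     
Legal | 167069     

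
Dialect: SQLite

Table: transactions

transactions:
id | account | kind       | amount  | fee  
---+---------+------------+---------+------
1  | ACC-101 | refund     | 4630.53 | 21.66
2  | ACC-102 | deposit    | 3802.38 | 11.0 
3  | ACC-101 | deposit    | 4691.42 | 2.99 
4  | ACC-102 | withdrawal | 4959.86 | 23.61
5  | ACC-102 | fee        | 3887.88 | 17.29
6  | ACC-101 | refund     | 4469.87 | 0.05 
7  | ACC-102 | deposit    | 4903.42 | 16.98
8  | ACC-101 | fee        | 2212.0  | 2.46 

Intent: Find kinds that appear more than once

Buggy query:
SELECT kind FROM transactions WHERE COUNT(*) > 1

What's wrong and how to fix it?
Bug: WHERE can't reference COUNT(*); aggregates are computed after WHERE

Fix: Group first, then use HAVING for the count condition

Corrected query:
SELECT kind FROM transactions GROUP BY kind HAVING COUNT(*) > 1

Result:
kind   
-------
deposit
fee    
refund 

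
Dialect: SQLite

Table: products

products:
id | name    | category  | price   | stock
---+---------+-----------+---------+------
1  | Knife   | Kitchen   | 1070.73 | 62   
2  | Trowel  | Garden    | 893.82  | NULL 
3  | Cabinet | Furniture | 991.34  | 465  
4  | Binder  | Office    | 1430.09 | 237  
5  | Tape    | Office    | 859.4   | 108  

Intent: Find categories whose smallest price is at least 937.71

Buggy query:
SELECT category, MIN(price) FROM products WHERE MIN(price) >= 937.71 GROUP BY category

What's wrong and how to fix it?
Bug: MIN() in WHERE is a misuse of aggregate

Fix: Use HAVING for the per-group MIN condition

Corrected query:
SELECT category, MIN(price) FROM products GROUP BY category HAVING MIN(price) >= 937.71

Result:
category  | MIN(price)
----------+-----------
Furniture | 991.34    
Kitchen   | 1070.73   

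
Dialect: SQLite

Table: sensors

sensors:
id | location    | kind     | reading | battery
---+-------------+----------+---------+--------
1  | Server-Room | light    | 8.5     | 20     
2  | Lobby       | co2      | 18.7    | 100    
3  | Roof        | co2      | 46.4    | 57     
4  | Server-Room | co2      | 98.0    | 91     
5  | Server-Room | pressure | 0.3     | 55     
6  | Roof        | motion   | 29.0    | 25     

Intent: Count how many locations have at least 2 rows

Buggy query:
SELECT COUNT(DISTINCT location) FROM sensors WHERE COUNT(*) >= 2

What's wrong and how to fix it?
Bug: COUNT(*) cannot appear in WHERE; the per-group count doesn't exist yet

Fix: Use a subquery that GROUPs and filters with HAVING, then count its rows

Corrected query:
SELECT COUNT(*) FROM (SELECT location FROM sensors GROUP BY location HAVING COUNT(*) >= 2)

Result:
COUNT(*)
--------
2       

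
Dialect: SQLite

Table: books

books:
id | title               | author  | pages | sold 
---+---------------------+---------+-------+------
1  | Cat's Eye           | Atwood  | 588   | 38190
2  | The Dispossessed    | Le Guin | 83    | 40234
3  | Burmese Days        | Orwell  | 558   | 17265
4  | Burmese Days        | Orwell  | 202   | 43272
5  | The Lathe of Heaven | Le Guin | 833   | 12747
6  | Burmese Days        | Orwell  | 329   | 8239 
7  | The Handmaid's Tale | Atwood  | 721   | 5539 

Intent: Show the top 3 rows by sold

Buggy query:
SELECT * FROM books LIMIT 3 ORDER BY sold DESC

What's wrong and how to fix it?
Bug: LIMIT must come after ORDER BY

Fix: Sort with ORDER BY, then apply LIMIT

Corrected query:
SELECT * FROM books ORDER BY sold DESC LIMIT 3

Result:
id | title            | author  | pages | sold 
---+------------------+---------+-------+------
4  | Burmese Days     | Orwell  | 202   | 43272
2  | The Dispossessed | Le Guin | 83    | 40234
1  | Cat's Eye        | Atwood  | 588   | 38190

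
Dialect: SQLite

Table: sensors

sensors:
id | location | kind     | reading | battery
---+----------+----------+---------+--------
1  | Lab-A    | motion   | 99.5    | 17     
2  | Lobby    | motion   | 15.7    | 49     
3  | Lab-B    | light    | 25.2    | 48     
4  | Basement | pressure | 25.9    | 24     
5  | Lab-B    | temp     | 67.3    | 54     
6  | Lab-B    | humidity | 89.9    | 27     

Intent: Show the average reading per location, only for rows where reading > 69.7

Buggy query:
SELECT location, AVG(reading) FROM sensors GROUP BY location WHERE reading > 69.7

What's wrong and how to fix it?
Bug: Row-level WHERE must come before GROUP BY in the clause order

Fix: Place WHERE between FROM and GROUP BY

Corrected query:
SELECT location, AVG(reading) FROM sensors WHERE reading > 69.7 GROUP BY location

Result:
location | AVG(reading)
---------+-------------
Lab-A    | 99.5        
Lab-B    | 89.9        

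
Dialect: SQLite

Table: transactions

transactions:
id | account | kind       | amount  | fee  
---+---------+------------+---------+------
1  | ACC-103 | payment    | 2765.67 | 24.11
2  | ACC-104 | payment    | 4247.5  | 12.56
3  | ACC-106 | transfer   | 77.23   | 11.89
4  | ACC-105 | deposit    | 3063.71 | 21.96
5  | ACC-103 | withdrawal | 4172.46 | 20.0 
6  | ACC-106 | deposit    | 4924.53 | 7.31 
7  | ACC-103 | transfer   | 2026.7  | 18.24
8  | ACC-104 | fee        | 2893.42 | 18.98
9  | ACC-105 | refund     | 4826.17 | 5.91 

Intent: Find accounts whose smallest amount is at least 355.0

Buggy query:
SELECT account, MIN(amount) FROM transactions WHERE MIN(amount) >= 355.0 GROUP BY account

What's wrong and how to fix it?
Bug: MIN() in WHERE is a misuse of aggregate

Fix: Replace WHERE with HAVING after the GROUP BY

Corrected query:
SELECT account, MIN(amount) FROM transactions GROUP BY account HAVING MIN(amount) >= 355.0

Result:
account | MIN(amount)
--------+------------
ACC-103 | 2026.7     
ACC-104 | 2893.42    
ACC-105 | 3063.71    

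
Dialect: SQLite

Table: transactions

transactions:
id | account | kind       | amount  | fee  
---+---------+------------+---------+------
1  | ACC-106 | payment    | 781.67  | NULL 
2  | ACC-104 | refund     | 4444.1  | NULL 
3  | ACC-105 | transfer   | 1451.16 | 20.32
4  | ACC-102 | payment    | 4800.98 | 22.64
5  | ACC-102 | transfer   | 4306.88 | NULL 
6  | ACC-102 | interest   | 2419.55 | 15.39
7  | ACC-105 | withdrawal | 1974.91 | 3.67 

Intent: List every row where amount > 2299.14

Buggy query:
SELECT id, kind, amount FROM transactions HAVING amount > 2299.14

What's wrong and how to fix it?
Bug: HAVING filters the output of aggregation, but this query has no GROUP BY and no aggregate functions, so SQLite rejects it (HAVING clause on a non-aggregate query); the condition here is per row

Fix: Use WHERE for row-level filtering

Corrected query:
SELECT id, kind, amount FROM transactions WHERE amount > 2299.14

Result:
id | kind     | amount 
---+----------+--------
2  | refund   | 4444.1 
4  | payment  | 4800.98
5  | transfer | 4306.88
6  | interest | 2419.55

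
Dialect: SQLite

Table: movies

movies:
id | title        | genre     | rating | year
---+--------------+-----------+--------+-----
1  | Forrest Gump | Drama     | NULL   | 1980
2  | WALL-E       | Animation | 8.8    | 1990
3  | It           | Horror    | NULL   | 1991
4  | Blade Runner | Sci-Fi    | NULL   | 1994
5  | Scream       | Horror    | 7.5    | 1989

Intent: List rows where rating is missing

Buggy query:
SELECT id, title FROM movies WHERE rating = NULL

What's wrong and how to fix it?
Bug: '= NULL' is always unknown in SQL three-valued logic, so no rows match

Fix: Replace '= NULL' with 'IS NULL'

Corrected query:
SELECT id, title FROM movies WHERE rating IS NULL

Result:
id | title       
---+-------------
1  | Forrest Gump
3  | It          
4  | Blade Runner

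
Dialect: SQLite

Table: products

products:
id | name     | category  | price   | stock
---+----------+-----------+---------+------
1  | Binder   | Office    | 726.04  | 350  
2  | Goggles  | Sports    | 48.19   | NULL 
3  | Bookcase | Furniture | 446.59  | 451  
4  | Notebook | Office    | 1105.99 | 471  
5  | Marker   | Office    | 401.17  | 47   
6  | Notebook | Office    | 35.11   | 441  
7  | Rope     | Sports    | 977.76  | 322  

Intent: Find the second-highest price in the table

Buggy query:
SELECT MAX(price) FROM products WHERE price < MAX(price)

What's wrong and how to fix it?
Bug: The inner MAX is an aggregate inside WHERE, which is not allowed

Fix: Put the inner MAX in a scalar subquery

Corrected query:
SELECT MAX(price) FROM products WHERE price < (SELECT MAX(price) FROM products)

Result:
MAX(price)
----------
977.76    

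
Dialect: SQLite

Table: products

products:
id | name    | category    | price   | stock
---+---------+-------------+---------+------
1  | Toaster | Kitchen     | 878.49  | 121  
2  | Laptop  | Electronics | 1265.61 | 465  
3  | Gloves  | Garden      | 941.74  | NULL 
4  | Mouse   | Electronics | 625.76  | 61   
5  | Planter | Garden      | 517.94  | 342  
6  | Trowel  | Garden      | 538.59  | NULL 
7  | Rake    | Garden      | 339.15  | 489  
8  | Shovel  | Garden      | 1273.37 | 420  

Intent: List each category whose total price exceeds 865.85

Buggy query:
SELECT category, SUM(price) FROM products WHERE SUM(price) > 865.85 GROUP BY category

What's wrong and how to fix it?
Bug: WHERE runs before GROUP BY, so aggregates aren't available there

Fix: Use HAVING (which filters groups after aggregation) instead of WHERE

Corrected query:
SELECT category, SUM(price) FROM products GROUP BY category HAVING SUM(price) > 865.85

Result:
category    | SUM(price)
------------+-----------
Electronics | 1891.37   
Garden      | 3610.79   
Kitchen     | 878.49    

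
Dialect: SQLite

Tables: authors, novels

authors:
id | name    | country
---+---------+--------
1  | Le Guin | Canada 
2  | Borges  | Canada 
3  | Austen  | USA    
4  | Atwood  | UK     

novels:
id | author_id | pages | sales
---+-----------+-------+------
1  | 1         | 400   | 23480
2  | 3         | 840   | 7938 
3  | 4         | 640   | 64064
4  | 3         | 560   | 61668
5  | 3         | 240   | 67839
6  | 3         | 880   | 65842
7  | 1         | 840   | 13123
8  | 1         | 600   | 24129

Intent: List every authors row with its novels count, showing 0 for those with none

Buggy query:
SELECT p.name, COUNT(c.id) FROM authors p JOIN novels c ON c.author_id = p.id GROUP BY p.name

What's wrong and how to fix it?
Bug: An inner join excludes parents with zero children

Fix: Use LEFT JOIN so parents without children still appear (COUNT(c.id) gives 0)

Corrected query:
SELECT p.name, COUNT(c.id) FROM authors p LEFT JOIN novels c ON c.author_id = p.id GROUP BY p.name

Result:
name    | COUNT(c.id)
--------+------------
Atwood  | 1          
Austen  | 4          
Borges  | 0          
Le Guin | 3          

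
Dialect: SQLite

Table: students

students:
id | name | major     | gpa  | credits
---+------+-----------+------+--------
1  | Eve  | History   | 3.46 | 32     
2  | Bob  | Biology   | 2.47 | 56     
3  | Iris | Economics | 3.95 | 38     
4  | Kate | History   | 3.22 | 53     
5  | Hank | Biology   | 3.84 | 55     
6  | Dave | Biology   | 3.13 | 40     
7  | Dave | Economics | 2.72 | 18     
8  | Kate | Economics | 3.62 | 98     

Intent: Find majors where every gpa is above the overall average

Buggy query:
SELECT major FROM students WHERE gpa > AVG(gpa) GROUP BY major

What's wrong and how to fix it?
Bug: WHERE evaluates per row before aggregation, so AVG() is unavailable

Fix: Compute the overall average in a scalar subquery and compare each group's MIN against it in HAVING

Corrected query:
SELECT major FROM students GROUP BY major HAVING MIN(gpa) > (SELECT AVG(gpa) FROM students)

Result:
(no rows)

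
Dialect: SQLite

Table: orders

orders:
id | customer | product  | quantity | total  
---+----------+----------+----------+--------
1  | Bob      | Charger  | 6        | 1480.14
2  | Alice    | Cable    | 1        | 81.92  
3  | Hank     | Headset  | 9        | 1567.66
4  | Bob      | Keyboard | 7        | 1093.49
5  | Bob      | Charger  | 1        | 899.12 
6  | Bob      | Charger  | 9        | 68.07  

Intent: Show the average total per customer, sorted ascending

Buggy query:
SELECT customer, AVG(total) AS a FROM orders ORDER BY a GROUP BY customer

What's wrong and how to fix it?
Bug: GROUP BY must precede ORDER BY

Fix: Move ORDER BY to the end, after GROUP BY

Corrected query:
SELECT customer, AVG(total) AS a FROM orders GROUP BY customer ORDER BY a

Result:
customer | a      
---------+--------
Alice    | 81.92  
Bob      | 885.205
Hank     | 1567.66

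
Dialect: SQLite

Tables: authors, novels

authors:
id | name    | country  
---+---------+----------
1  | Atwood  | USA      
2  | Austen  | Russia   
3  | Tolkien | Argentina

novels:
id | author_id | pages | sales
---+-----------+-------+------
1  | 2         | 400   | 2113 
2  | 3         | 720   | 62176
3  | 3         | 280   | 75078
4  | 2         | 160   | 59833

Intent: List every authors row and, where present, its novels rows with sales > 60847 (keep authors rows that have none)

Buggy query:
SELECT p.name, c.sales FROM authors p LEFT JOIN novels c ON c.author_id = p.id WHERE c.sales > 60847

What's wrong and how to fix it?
Bug: Filtering c.sales in WHERE discards the NULL rows produced by LEFT JOIN, turning it into an inner join

Fix: Move the right-table condition into the ON clause so unmatched parents are kept

Corrected query:
SELECT p.name, c.sales FROM authors p LEFT JOIN novels c ON c.author_id = p.id AND c.sales > 60847

Result:
name    | sales
--------+------
Atwood  | NULL 
Austen  | NULL 
Tolkien | 62176
Tolkien | 75078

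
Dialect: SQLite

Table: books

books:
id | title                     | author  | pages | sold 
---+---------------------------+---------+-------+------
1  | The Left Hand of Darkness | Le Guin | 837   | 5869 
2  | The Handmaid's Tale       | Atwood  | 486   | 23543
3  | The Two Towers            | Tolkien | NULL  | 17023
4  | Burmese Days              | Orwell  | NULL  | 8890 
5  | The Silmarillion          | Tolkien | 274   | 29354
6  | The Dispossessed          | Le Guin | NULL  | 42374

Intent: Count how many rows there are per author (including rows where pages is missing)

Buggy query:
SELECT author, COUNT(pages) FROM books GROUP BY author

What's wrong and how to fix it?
Bug: COUNT(pages) skips NULLs, so groups with missing pages are undercounted

Fix: Use COUNT(*) to count all rows regardless of NULL

Corrected query:
SELECT author, COUNT(*) FROM books GROUP BY author

Result:
author  | COUNT(*)
--------+---------
Atwood  | 1       
Le Guin | 2       
Orwell  | 1       
Tolkien | 2       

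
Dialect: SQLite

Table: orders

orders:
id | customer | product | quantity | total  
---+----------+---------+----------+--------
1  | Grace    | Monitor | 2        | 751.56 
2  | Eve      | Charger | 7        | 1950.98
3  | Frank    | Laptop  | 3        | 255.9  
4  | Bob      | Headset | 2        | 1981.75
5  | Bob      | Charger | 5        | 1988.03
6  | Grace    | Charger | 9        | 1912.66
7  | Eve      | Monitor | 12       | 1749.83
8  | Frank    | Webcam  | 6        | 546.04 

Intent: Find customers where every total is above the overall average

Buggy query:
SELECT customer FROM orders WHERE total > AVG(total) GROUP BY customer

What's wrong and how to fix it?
Bug: WHERE evaluates per row before aggregation, so AVG() is unavailable

Fix: Compute the overall average in a scalar subquery and compare each group's MIN against it in HAVING

Corrected query:
SELECT customer FROM orders GROUP BY customer HAVING MIN(total) > (SELECT AVG(total) FROM orders)

Result:
customer
--------
Bob     
Eve     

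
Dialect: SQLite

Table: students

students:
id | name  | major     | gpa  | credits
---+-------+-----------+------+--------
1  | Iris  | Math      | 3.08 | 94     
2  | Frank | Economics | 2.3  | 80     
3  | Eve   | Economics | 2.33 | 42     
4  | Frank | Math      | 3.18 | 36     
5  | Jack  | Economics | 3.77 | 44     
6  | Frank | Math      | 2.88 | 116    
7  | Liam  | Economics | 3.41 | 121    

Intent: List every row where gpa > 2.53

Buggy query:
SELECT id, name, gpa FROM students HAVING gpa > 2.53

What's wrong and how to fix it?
Bug: This is a non-aggregate query (no GROUP BY, no aggregates), so in SQLite the HAVING clause is invalid here; a row-level condition belongs in WHERE

Fix: Replace HAVING with WHERE since the condition applies to individual rows

Corrected query:
SELECT id, name, gpa FROM students WHERE gpa > 2.53

Result:
id | name  | gpa 
---+-------+-----
1  | Iris  | 3.08
4  | Frank | 3.18
5  | Jack  | 3.77
6  | Frank | 2.88
7  | Liam  | 3.41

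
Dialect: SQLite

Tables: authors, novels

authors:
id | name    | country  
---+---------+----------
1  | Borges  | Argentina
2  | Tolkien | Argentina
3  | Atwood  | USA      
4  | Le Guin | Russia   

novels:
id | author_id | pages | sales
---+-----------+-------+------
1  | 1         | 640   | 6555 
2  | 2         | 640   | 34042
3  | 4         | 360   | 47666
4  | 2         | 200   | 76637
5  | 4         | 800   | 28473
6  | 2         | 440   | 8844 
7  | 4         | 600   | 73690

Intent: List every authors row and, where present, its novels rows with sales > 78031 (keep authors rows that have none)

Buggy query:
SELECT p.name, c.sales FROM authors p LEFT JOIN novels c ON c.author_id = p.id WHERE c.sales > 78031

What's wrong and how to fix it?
Bug: Filtering c.sales in WHERE discards the NULL rows produced by LEFT JOIN, turning it into an inner join

Fix: Move the right-table condition into the ON clause so unmatched parents are kept

Corrected query:
SELECT p.name, c.sales FROM authors p LEFT JOIN novels c ON c.author_id = p.id AND c.sales > 78031

Result:
name    | sales
--------+------
Borges  | NULL 
Tolkien | NULL 
Atwood  | NULL 
Le Guin | NULL 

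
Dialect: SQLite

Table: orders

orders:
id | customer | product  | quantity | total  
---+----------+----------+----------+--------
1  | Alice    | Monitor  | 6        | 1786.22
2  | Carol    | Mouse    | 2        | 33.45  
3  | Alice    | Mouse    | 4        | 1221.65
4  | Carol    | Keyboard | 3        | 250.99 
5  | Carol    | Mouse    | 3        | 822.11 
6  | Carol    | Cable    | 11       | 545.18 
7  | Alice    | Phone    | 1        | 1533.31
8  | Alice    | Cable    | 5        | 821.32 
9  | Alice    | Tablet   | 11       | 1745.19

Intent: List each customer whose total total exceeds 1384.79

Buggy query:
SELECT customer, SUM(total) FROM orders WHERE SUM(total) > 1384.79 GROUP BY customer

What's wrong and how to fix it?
Bug: SUM(total) is an aggregate, but WHERE filters rows before aggregation

Fix: Use HAVING (which filters groups after aggregation) instead of WHERE

Corrected query:
SELECT customer, SUM(total) FROM orders GROUP BY customer HAVING SUM(total) > 1384.79

Result:
customer | SUM(total)
---------+-----------
Alice    | 7107.69   
Carol    | 1651.73   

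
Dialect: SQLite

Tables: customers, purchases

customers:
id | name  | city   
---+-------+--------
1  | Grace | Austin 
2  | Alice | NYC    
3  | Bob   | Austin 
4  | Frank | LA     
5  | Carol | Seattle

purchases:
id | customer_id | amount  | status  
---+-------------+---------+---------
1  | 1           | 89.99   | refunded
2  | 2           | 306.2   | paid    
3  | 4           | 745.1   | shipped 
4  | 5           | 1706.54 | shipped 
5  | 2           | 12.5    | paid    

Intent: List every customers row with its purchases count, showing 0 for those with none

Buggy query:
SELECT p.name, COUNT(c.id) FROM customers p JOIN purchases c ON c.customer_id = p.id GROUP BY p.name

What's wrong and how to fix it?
Bug: INNER JOIN drops customers rows that have no matching purchases rows

Fix: Use LEFT JOIN so parents without children still appear (COUNT(c.id) gives 0)

Corrected query:
SELECT p.name, COUNT(c.id) FROM customers p LEFT JOIN purchases c ON c.customer_id = p.id GROUP BY p.name

Result:
name  | COUNT(c.id)
------+------------
Alice | 2          
Bob   | 0          
Carol | 1          
Frank | 1          
Grace | 1          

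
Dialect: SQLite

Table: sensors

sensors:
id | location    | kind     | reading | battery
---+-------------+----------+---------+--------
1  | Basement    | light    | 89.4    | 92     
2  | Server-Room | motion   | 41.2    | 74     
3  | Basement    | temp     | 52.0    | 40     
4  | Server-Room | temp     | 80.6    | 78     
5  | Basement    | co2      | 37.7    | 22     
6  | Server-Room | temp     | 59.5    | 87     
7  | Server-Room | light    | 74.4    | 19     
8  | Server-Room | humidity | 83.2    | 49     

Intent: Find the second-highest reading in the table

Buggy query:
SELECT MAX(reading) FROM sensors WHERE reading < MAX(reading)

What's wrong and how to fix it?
Bug: The inner MAX is an aggregate inside WHERE, which is not allowed

Fix: Put the inner MAX in a scalar subquery

Corrected query:
SELECT MAX(reading) FROM sensors WHERE reading < (SELECT MAX(reading) FROM sensors)

Result:
MAX(reading)
------------
83.2        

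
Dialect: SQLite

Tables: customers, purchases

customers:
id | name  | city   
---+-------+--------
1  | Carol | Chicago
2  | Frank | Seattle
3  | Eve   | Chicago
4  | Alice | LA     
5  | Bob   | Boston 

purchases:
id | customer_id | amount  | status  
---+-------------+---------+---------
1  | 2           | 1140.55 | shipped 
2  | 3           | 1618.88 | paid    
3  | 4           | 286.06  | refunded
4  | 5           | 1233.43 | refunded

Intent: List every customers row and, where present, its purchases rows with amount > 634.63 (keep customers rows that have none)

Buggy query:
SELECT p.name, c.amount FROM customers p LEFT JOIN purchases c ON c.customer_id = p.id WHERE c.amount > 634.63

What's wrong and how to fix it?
Bug: Filtering c.amount in WHERE discards the NULL rows produced by LEFT JOIN, turning it into an inner join

Fix: Put 'c.amount > 634.63' in the JOIN's ON clause instead of WHERE

Corrected query:
SELECT p.name, c.amount FROM customers p LEFT JOIN purchases c ON c.customer_id = p.id AND c.amount > 634.63

Result:
name  | amount 
------+--------
Carol | NULL   
Frank | 1140.55
Eve   | 1618.88
Alice | NULL   
Bob   | 1233.43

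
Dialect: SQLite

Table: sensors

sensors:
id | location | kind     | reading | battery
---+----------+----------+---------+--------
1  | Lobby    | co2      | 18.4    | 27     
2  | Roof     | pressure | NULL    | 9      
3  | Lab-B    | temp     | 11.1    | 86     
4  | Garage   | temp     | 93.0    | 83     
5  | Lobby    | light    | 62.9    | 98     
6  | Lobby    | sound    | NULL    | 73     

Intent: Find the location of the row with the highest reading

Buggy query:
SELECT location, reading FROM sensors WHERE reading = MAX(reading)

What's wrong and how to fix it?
Bug: WHERE is evaluated per row; an aggregate over the whole table isn't defined there

Fix: Use a subquery: WHERE reading = (SELECT MAX(reading) FROM sensors)

Corrected query:
SELECT location, reading FROM sensors WHERE reading = (SELECT MAX(reading) FROM sensors)

Result:
location | reading
---------+--------
Garage   | 93     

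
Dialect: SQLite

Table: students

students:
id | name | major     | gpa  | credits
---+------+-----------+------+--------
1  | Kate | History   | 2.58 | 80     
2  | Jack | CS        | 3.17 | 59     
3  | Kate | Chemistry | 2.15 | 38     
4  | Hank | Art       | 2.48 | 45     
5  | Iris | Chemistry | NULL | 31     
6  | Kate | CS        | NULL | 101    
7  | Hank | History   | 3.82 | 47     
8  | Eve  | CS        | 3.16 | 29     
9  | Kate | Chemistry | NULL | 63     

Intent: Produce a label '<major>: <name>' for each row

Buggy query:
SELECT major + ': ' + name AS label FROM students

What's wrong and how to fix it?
Bug: '+' is numeric addition; on text columns SQLite converts them to 0 instead of concatenating

Fix: Replace + with || to concatenate text

Corrected query:
SELECT major || ': ' || name AS label FROM students

Result:
label          
---------------
History: Kate  
CS: Jack       
Chemistry: Kate
Art: Hank      
Chemistry: Iris
CS: Kate       
History: Hank  
CS: Eve        
Chemistry: Kate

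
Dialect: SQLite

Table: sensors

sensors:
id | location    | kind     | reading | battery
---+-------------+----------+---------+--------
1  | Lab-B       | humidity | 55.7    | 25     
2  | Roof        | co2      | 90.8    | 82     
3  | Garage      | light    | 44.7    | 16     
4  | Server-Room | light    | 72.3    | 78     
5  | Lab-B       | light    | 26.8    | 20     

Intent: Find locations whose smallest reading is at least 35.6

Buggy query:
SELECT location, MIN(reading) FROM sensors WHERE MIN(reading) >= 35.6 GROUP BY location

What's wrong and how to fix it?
Bug: Aggregates like MIN are computed per group after WHERE runs

Fix: Replace WHERE with HAVING after the GROUP BY

Corrected query:
SELECT location, MIN(reading) FROM sensors GROUP BY location HAVING MIN(reading) >= 35.6

Result:
location    | MIN(reading)
------------+-------------
Garage      | 44.7        
Roof        | 90.8        
Server-Room | 72.3        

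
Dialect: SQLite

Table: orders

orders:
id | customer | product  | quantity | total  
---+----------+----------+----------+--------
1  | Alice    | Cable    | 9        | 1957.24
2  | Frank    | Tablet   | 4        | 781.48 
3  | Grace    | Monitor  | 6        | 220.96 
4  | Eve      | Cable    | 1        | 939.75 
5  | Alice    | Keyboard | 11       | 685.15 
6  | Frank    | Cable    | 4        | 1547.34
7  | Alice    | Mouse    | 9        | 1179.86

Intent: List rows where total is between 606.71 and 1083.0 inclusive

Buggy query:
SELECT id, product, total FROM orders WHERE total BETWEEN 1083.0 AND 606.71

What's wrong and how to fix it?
Bug: The bounds are reversed; BETWEEN a AND b requires a <= b to match anything

Fix: Swap the bounds so the smaller value comes first

Corrected query:
SELECT id, product, total FROM orders WHERE total BETWEEN 606.71 AND 1083.0

Result:
id | product  | total 
---+----------+-------
2  | Tablet   | 781.48
4  | Cable    | 939.75
5  | Keyboard | 685.15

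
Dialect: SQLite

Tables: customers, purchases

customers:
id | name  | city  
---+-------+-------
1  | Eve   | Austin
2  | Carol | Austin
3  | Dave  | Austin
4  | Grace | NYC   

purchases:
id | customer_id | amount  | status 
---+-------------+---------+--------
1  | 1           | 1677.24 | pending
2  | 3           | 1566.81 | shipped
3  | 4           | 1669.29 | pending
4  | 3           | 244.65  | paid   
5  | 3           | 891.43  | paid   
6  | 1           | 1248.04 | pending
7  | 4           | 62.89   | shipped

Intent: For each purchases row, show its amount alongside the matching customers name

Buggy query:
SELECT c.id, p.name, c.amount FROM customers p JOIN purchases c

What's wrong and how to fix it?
Bug: Missing join condition: each purchases row is matched to all customers rows instead of just its own

Fix: Specify the join condition linking the foreign key to the parent id

Corrected query:
SELECT c.id, p.name, c.amount FROM customers p JOIN purchases c ON c.customer_id = p.id

Result:
id | name  | amount 
---+-------+--------
1  | Eve   | 1677.24
2  | Dave  | 1566.81
3  | Grace | 1669.29
4  | Dave  | 244.65 
5  | Dave  | 891.43 
6  | Eve   | 1248.04
7  | Grace | 62.89  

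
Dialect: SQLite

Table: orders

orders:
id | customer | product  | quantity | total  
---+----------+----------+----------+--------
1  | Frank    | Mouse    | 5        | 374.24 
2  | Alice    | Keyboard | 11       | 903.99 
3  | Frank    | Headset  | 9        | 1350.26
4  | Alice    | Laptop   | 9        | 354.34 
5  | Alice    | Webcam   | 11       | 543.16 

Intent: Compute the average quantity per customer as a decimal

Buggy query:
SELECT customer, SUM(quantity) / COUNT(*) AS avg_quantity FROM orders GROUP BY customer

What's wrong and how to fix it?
Bug: SUM(quantity) and COUNT(*) are both integers; the division truncates the fractional part

Fix: Cast one side to REAL so the division keeps the fractional part

Corrected query:
SELECT customer, SUM(quantity) * 1.0 / COUNT(*) AS avg_quantity FROM orders GROUP BY customer

Result:
customer | avg_quantity
---------+-------------
Alice    | 10.333333   
Frank    | 7           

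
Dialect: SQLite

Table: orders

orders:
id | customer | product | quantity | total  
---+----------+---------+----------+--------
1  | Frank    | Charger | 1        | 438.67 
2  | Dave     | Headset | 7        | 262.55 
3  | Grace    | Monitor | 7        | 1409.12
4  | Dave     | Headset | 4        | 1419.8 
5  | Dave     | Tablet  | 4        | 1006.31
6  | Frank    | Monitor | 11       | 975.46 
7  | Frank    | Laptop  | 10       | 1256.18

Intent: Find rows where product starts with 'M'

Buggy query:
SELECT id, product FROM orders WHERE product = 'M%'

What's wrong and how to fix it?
Bug: '=' compares the literal string including the % character; pattern matching needs LIKE

Fix: Use LIKE for wildcard pattern matching

Corrected query:
SELECT id, product FROM orders WHERE product LIKE 'M%'

Result:
id | product
---+--------
3  | Monitor
6  | Monitor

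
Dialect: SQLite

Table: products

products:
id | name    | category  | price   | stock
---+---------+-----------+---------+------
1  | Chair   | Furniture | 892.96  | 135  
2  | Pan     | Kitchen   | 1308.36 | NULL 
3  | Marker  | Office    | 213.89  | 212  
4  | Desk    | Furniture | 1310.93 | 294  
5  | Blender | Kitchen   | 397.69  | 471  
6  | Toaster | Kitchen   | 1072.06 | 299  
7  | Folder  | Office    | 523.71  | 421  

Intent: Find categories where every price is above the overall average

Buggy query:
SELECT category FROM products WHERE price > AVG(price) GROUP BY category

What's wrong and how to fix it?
Bug: AVG() is an aggregate; it can't sit directly in WHERE

Fix: Compute the overall average in a scalar subquery and compare each group's MIN against it in HAVING

Corrected query:
SELECT category FROM products GROUP BY category HAVING MIN(price) > (SELECT AVG(price) FROM products)

Result:
category 
---------
Furniture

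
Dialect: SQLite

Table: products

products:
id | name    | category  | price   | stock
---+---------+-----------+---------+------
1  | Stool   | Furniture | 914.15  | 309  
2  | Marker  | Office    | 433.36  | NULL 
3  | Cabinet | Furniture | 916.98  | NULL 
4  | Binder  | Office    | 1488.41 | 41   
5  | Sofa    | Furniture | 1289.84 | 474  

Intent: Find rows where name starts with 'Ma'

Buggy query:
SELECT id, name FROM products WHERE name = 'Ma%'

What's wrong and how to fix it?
Bug: Wildcards only work with LIKE; '=' treats '%' as a literal character

Fix: Replace '=' with LIKE so 'Ma%' is treated as a pattern

Corrected query:
SELECT id, name FROM products WHERE name LIKE 'Ma%'

Result:
id | name  
---+-------
2  | Marker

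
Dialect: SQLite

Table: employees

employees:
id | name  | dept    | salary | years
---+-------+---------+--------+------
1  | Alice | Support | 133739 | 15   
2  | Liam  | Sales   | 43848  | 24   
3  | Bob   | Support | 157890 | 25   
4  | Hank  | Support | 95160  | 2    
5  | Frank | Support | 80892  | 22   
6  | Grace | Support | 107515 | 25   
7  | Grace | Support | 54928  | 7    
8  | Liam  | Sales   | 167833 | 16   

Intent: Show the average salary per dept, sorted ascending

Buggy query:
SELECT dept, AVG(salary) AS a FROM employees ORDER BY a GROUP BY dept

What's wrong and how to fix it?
Bug: GROUP BY must precede ORDER BY

Fix: Move ORDER BY to the end, after GROUP BY

Corrected query:
SELECT dept, AVG(salary) AS a FROM employees GROUP BY dept ORDER BY a

Result:
dept    | a            
--------+--------------
Support | 105020.666667
Sales   | 105840.5     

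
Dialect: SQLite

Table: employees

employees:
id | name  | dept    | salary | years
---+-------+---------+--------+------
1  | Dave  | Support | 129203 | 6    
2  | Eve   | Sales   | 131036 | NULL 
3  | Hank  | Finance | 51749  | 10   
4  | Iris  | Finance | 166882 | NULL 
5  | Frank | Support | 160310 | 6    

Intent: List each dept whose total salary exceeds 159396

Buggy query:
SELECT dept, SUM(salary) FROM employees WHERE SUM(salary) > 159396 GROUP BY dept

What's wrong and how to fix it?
Bug: WHERE runs before GROUP BY, so aggregates aren't available there

Fix: Move the aggregate condition to a HAVING clause

Corrected query:
SELECT dept, SUM(salary) FROM employees GROUP BY dept HAVING SUM(salary) > 159396

Result:
dept    | SUM(salary)
--------+------------
Finance | 218631     
Support | 289513     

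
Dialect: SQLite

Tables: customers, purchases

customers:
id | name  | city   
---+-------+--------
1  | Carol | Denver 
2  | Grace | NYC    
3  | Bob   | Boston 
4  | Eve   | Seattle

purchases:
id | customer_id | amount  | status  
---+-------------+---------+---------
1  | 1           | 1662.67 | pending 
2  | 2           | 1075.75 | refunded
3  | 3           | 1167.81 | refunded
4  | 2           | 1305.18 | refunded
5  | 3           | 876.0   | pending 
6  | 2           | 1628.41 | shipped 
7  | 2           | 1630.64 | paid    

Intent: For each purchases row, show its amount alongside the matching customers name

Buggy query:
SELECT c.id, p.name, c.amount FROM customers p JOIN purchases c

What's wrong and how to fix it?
Bug: JOIN with no ON clause produces a cartesian product; every purchases row pairs with every customers row

Fix: Add ON c.customer_id = p.id to the JOIN

Corrected query:
SELECT c.id, p.name, c.amount FROM customers p JOIN purchases c ON c.customer_id = p.id

Result:
id | name  | amount 
---+-------+--------
1  | Carol | 1662.67
2  | Grace | 1075.75
3  | Bob   | 1167.81
4  | Grace | 1305.18
5  | Bob   | 876    
6  | Grace | 1628.41
7  | Grace | 1630.64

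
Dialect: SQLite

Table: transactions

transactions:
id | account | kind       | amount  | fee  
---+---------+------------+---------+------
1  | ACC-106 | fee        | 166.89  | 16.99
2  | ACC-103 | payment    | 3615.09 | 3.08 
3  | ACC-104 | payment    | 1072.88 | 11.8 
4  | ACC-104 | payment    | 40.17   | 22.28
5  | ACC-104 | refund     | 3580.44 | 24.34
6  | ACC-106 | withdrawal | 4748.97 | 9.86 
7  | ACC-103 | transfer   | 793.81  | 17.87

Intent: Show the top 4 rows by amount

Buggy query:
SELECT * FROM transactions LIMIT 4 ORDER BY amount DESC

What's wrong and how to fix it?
Bug: LIMIT must come after ORDER BY

Fix: Swap the clauses: ORDER BY first, then LIMIT

Corrected query:
SELECT * FROM transactions ORDER BY amount DESC LIMIT 4

Result:
id | account | kind       | amount  | fee  
---+---------+------------+---------+------
6  | ACC-106 | withdrawal | 4748.97 | 9.86 
2  | ACC-103 | payment    | 3615.09 | 3.08 
5  | ACC-104 | refund     | 3580.44 | 24.34
3  | ACC-104 | payment    | 1072.88 | 11.8 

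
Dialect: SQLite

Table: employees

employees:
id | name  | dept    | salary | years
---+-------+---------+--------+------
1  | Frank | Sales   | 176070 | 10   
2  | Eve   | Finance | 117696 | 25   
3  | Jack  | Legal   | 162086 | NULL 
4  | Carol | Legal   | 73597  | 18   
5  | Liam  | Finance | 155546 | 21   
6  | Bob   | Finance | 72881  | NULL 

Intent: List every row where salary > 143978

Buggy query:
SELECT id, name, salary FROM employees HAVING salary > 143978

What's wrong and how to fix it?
Bug: This is a non-aggregate query (no GROUP BY, no aggregates), so in SQLite the HAVING clause is invalid here; a row-level condition belongs in WHERE

Fix: Replace HAVING with WHERE since the condition applies to individual rows

Corrected query:
SELECT id, name, salary FROM employees WHERE salary > 143978

Result:
id | name  | salary
---+-------+-------
1  | Frank | 176070
3  | Jack  | 162086
5  | Liam  | 155546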